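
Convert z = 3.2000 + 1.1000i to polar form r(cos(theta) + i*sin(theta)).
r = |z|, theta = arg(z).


r = sqrt(10.24+1.21) = sqrt(11.45) = 3.3838
theta = atan2(1.1, 3.2) = 18.9704 degrees

r = 3.3838, theta = 18.9704 degrees


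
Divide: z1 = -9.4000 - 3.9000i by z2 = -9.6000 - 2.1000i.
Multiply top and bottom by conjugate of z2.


Conjugate of z2 = -9.6000 + 2.1000i
Numerator: (-9.4000 - 3.9000i)(-9.6000 + 2.1000i) = 98.4300 + 17.7000i
Denominator: (-9.6)^2 + (-2.1)^2 = 96.57
Result = (98.4300 + 17.7000i)/96.57

1.0193 + 0.1833i


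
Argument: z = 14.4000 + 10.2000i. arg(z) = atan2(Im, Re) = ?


Re = 14.4, Im = 10.2
arg = atan2(10.2, 14.4) = 35.3112 degrees

arg(z) = 35.3112 degrees


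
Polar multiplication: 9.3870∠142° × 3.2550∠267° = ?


r = 9.3870 * 3.2550 = 30.5547
theta = 142° + 267° = 409° = 49° (mod 360)

30.5547 cis(49°)


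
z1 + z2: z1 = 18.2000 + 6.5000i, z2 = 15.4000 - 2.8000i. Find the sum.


Real: 18.2 + 15.4 = 33.6
Imag: 6.5 - 2.8 = 3.7

33.6000 + 3.7000i


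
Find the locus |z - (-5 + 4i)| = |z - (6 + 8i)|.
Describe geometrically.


Equal distances means the locus is the perpendicular bisector of z1 and z2.
Midpoint = ((-5+6)/2, (4+8)/2) = (0.5000, 6.0000)

Perpendicular bisector through (0.5000, 6.0000)


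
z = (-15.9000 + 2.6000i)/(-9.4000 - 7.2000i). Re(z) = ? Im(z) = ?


Multiply by conjugate: (-15.9000 + 2.6000i)(-9.4000 + 7.2000i) / ((-9.4)^2 + (-7.2)^2)
Numerator real = -15.9*(-9.4) + 2.6*(-7.2) = 130.74
Numerator imag = 2.6*(-9.4) - (-15.9)*(-7.2) = -138.92
Denominator = 140.2
Re(z) = 130.74/140.2 = 0.9325
Im(z) = -138.92/140.2 = -0.9909

Re(z) = 0.9325, Im(z) = -0.9909


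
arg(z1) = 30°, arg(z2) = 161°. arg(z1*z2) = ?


arg(z1*z2) = 30° + 161° = 191°
Normalized to (-180°, 180°]: -169°

-169°


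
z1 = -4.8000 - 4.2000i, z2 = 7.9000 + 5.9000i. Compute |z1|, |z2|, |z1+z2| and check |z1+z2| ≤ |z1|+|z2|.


|z1| = sqrt((-4.8)^2 + (-4.2)^2) = sqrt(40.68) = 6.3781
|z2| = sqrt(7.9^2 + 5.9^2) = sqrt(97.22) = 9.8600
z1+z2 = 3.1000 + 1.7000i
|z1+z2| = sqrt(12.5) = 3.5355
|z1|+|z2| = 6.3781 + 9.8600 = 16.2381

|z1+z2| = 3.5355 ≤ |z1|+|z2| = 16.2381 (verified)


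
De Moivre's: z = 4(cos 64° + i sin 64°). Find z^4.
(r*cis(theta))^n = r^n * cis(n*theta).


r^4 = 4^4 = 256
n*theta = 4*64° = 256° = 256° (mod 360)
a = 256*cos(256°) = -61.9320
b = 256*sin(256°) = -248.3957

256 cis(256°) = -61.9320 - 248.3957i


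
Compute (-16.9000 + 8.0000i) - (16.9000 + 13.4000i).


Real: -16.9 - 16.9 = -33.8
Imag: 8 - 13.4 = -5.4

-33.8000 - 5.4000i


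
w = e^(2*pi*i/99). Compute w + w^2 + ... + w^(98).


With w = e^(2*pi*i/99), all 99 of the 99th roots of unity w^0 = 1, w, ..., w^(98) sum to 0: 1 + w + ... + w^(98) = (1 - w^99)/(1 - w) = 0 since w^99 = 1, w ≠ 1.
Removing the root 1: w + w^2 + ... + w^(98) = 0 - 1 = -1

Sum = -1


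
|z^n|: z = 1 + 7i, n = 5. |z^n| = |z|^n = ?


|z| = sqrt(1+49) = sqrt(50) = 7.0711
|z^5| = |z|^5 = (sqrt(50))^5 = 50^2 * sqrt(50) = 2500*sqrt(50)

|z^5| = 2500*sqrt(50) ≈ 17677.6695


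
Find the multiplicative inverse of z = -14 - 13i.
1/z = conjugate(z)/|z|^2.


|z|^2 = 196+169 = 365
1/z = (-14 + 13i)/365

1/z = -0.0384 + 0.0356i


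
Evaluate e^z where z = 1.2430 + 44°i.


e^1.2430 = 3.4660
cos(44°) = 0.71934
sin(44°) = 0.69466
Real = 3.4660*0.71934 = 2.4932
Imag = 3.4660*0.69466 = 2.4077

2.4932 + 2.4077i


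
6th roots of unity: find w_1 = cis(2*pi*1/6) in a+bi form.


Angle = 360*1/6 = 60°
a = cos(60°) = 0.5000
b = sin(60°) = 0.8660

0.5000 + 0.8660i


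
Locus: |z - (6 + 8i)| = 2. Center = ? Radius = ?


|z - z0| = r is a circle with center z0 and radius r.
Center = (6, 8), radius = 2

Circle with center (6, 8) and radius 2


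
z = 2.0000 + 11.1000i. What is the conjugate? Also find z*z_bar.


z_bar = 2.0000 - 11.1000i
z*z_bar = 2^2 + 11.1^2 = 4 + 123.21 = 127.21

z_bar = 2.0000 - 11.1000i, z*z_bar = 127.21


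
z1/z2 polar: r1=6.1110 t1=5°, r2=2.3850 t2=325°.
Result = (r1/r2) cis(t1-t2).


r = 6.1110 / 2.3850 = 2.5623
theta = 5° - 325° = -320° = 40° (mod 360)

2.5623 cis(40°)


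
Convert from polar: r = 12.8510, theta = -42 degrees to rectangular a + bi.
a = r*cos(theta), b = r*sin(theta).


a = 12.8510*cos(-42°) = 12.8510*0.743145 = 9.5502
b = 12.8510*sin(-42°) = 12.8510*(-0.66913) = -8.5990

9.5502 - 8.5990i


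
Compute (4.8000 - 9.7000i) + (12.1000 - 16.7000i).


Real: 4.8 + 12.1 = 16.9
Imag: -9.7 - 16.7 = -26.4

16.9000 - 26.4000i


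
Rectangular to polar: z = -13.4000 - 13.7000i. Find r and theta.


r = sqrt(179.56+187.69) = sqrt(367.25) = 19.1638
theta = atan2(-13.7, -13.4) = -134.3658 degrees

r = 19.1638, theta = -134.3658 degrees


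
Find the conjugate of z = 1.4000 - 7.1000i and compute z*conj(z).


z_bar = 1.4000 + 7.1000i
z*z_bar = 1.4^2 + (-7.1)^2 = 1.96 + 50.41 = 52.37

z_bar = 1.4000 + 7.1000i, z*z_bar = 52.37


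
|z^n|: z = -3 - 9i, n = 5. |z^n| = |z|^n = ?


|z| = sqrt(9+81) = sqrt(90) = 9.4868
|z^5| = |z|^5 = (sqrt(90))^5 = 90^2 * sqrt(90) = 8100*sqrt(90)

|z^5| = 8100*sqrt(90) ≈ 76843.3471


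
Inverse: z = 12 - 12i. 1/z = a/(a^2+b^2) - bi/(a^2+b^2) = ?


|z|^2 = 144+144 = 288
1/z = (12 + 12i)/288

1/z = 0.0417 + 0.0417i


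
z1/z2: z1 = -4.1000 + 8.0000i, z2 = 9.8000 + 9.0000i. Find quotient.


Conjugate of z2 = 9.8000 - 9.0000i
Numerator: (-4.1000 + 8.0000i)(9.8000 - 9.0000i) = 31.8200 + 115.3000i
Denominator: 9.8^2 + 9^2 = 177.04
Result = (31.8200 + 115.3000i)/177.04

0.1797 + 0.6513i


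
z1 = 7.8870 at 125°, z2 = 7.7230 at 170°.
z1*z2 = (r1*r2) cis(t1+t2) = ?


r = 7.8870 * 7.7230 = 60.9113
theta = 125° + 170° = 295° = 295° (mod 360)

60.9113 cis(295°)


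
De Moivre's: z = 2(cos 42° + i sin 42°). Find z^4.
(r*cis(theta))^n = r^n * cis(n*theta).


r^4 = 2^4 = 16
n*theta = 4*42° = 168° = 168° (mod 360)
a = 16*cos(168°) = -15.6504
b = 16*sin(168°) = 3.3266

16 cis(168°) = -15.6504 + 3.3266i


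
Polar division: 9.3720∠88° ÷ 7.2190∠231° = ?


r = 9.3720 / 7.2190 = 1.2982
theta = 88° - 231° = -143° = 217° (mod 360)

1.2982 cis(217°)


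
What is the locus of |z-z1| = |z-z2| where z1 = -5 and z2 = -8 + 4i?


Equal distances means the locus is the perpendicular bisector of z1 and z2.
Midpoint = ((-5+(-8))/2, (0+4)/2) = (-6.5000, 2.0000)

Perpendicular bisector through (-6.5000, 2.0000)


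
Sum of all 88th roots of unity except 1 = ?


With w = e^(2*pi*i/88), all 88 of the 88th roots of unity w^0 = 1, w, ..., w^(87) sum to 0: 1 + w + ... + w^(87) = (1 - w^88)/(1 - w) = 0 since w^88 = 1, w ≠ 1.
Removing the root 1: w + w^2 + ... + w^(87) = 0 - 1 = -1

Sum = -1


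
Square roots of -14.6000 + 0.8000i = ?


|z| = sqrt(213.16+0.64) = 14.6219
sqrt((|z|+a)/2) = sqrt((14.6219+(-14.6))/2) = sqrt(0.0110) = 0.1046
sqrt((|z|-a)/2) = sqrt((14.6219-(-14.6))/2) = sqrt(14.6110) = 3.8224

±(0.1046 + 3.8224i) i.e. 0.1046 + 3.8224i and -0.1046 - 3.8224i


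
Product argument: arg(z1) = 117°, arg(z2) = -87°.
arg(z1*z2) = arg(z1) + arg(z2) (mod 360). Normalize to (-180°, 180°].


arg(z1*z2) = 117° - 87° = 30°
Normalized to (-180°, 180°]: 30°

30°


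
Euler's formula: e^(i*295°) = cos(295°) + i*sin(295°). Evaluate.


cos(295°) = 0.4226
sin(295°) = -0.9063

e^(i*295°) = 0.4226 - 0.9063i


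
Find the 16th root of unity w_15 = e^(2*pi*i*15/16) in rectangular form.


Angle = 360*15/16 = 337.5°
a = cos(337.5°) = 0.9239
b = sin(337.5°) = -0.3827

0.9239 - 0.3827i


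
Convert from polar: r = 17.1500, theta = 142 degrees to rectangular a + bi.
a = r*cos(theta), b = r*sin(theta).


a = 17.1500*cos(142°) = 17.1500*(-0.78801) = -13.5144
b = 17.1500*sin(142°) = 17.1500*0.61566 = 10.5586

-13.5144 + 10.5586i


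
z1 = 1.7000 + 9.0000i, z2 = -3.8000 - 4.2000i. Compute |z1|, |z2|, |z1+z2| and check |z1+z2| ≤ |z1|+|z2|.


|z1| = sqrt(1.7^2 + 9^2) = sqrt(83.89) = 9.1591
|z2| = sqrt((-3.8)^2 + (-4.2)^2) = sqrt(32.08) = 5.6639
z1+z2 = -2.1000 + 4.8000i
|z1+z2| = sqrt(27.45) = 5.2393
|z1|+|z2| = 9.1591 + 5.6639 = 14.8230

|z1+z2| = 5.2393 ≤ |z1|+|z2| = 14.8230 (verified)


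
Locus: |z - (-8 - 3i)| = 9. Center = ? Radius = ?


|z - z0| = r is a circle with center z0 and radius r.
Center = (-8, -3), radius = 9

Circle with center (-8, -3) and radius 9


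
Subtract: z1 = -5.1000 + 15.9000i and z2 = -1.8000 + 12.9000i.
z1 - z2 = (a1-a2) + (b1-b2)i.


Real: -5.1 + 1.8 = -3.3
Imag: 15.9 - 12.9 = 3

-3.3000 + 3.0000i


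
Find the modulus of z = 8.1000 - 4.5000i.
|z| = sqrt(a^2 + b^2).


|z| = sqrt(8.1^2 + (-4.5)^2) = sqrt(65.61 + 20.25) = sqrt(85.86) = 9.2661

|z| = 9.2661


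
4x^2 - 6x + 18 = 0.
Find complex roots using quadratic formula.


disc = (-6)^2 - 4*4*18 = 36 - 288 = -252
sqrt(|disc|) = sqrt(252) = 15.8745
Real part = 6/(2*4) = 0.7500
Imag part = 15.8745/(2*4) = 1.9843

0.7500 ± 1.9843i


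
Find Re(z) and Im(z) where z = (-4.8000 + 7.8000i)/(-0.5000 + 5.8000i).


Multiply by conjugate: (-4.8000 + 7.8000i)(-0.5000 - 5.8000i) / ((-0.5)^2 + 5.8^2)
Numerator real = -4.8*(-0.5) + 7.8*5.8 = 47.64
Numerator imag = 7.8*(-0.5) - (-4.8)*5.8 = 23.94
Denominator = 33.89
Re(z) = 47.64/33.89 = 1.4057
Im(z) = 23.94/33.89 = 0.7064

Re(z) = 1.4057, Im(z) = 0.7064


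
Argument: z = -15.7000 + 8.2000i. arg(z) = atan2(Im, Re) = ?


Re = -15.7, Im = 8.2
arg = atan2(8.2, -15.7) = 152.4223 degrees

arg(z) = 152.4223 degrees


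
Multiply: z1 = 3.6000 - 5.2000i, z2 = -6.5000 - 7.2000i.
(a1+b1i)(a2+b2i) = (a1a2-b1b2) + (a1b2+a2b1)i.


Real = 3.6*(-6.5) - (-5.2)*(-7.2) = -23.4 - 37.44 = -60.84
Imag = 3.6*(-7.2) - (6.5)*(-5.2) = -25.92 + 33.8 = 7.88

-60.8400 + 7.8800i


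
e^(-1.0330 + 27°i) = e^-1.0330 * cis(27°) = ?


e^-1.0330 = 0.3559
cos(27°) = 0.891
sin(27°) = 0.454
Real = 0.3559*0.891 = 0.3171
Imag = 0.3559*0.454 = 0.1616

0.3171 + 0.1616i


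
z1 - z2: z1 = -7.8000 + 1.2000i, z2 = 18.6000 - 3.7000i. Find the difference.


Real: -7.8 - 18.6 = -26.4
Imag: 1.2 + 3.7 = 4.9

-26.4000 + 4.9000i


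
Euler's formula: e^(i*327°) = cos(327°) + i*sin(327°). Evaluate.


cos(327°) = 0.8387
sin(327°) = -0.5446

e^(i*327°) = 0.8387 - 0.5446i


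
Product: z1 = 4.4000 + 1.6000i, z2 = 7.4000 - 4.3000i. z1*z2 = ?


Real = 4.4*7.4 - 1.6*(-4.3) = 32.56 - (-6.88) = 39.44
Imag = 4.4*(-4.3) + 7.4*1.6 = -18.92 + 11.84 = -7.08

39.4400 - 7.0800i


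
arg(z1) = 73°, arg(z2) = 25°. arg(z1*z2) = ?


arg(z1*z2) = 73° + 25° = 98°
Normalized to (-180°, 180°]: 98°

98°


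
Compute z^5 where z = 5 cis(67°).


r^5 = 5^5 = 3125
n*theta = 5*67° = 335° = 335° (mod 360)
a = 3125*cos(335°) = 2832.2118
b = 3125*sin(335°) = -1320.6821

3125 cis(335°) = 2832.2118 - 1320.6821i


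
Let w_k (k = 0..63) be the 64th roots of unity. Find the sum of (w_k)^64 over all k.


The roots are w_k = w^k with w = e^(2*pi*i/64), and (w^k)^64 = (w^64)^k.
So S = 1 + u + u^2 + ... + u^(63) with u = w^64.
64 = 1*64 + 0, so 64 is a multiple of 64 and u = (w^64)^1 = 1.
Every one of the 64 terms equals 1: S = 64

S = 64


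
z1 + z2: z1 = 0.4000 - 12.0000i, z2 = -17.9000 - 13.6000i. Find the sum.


Real: 0.4 - 17.9 = -17.5
Imag: -12 - 13.6 = -25.6

-17.5000 - 25.6000i


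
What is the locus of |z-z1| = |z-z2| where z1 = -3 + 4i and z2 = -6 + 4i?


Equal distances means the locus is the perpendicular bisector of z1 and z2.
Midpoint = ((-3+(-6))/2, (4+4)/2) = (-4.5000, 4.0000)

Perpendicular bisector through (-4.5000, 4.0000)


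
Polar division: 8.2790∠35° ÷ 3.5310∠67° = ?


r = 8.2790 / 3.5310 = 2.3447
theta = 35° - 67° = -32° = 328° (mod 360)

2.3447 cis(328°)


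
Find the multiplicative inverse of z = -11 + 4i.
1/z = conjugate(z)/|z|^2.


|z|^2 = 121+16 = 137
1/z = (-11 - 4i)/137

1/z = -0.0803 - 0.0292i


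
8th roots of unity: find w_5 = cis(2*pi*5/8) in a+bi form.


Angle = 360*5/8 = 225°
a = cos(225°) = -0.7071
b = sin(225°) = -0.7071

-0.7071 - 0.7071i


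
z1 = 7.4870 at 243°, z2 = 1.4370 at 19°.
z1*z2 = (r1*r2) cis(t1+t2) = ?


r = 7.4870 * 1.4370 = 10.7588
theta = 243° + 19° = 262° = 262° (mod 360)

10.7588 cis(262°)


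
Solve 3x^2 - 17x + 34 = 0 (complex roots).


disc = (-17)^2 - 4*3*34 = 289 - 408 = -119
sqrt(|disc|) = sqrt(119) = 10.9087
Real part = 17/(2*3) = 2.8333
Imag part = 10.9087/(2*3) = 1.8181

2.8333 ± 1.8181i


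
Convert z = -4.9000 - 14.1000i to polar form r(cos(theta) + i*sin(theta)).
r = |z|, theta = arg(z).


r = sqrt(24.01+198.81) = sqrt(222.82) = 14.9272
theta = atan2(-14.1, -4.9) = -109.1632 degrees

r = 14.9272, theta = -109.1632 degrees


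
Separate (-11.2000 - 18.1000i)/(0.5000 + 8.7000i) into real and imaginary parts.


Multiply by conjugate: (-11.2000 - 18.1000i)(0.5000 - 8.7000i) / (0.5^2 + 8.7^2)
Numerator real = -11.2*0.5 - (18.1)*8.7 = -163.07
Numerator imag = -18.1*0.5 - (-11.2)*8.7 = 88.39
Denominator = 75.94
Re(z) = -163.07/75.94 = -2.1474
Im(z) = 88.39/75.94 = 1.1639

Re(z) = -2.1474, Im(z) = 1.1639


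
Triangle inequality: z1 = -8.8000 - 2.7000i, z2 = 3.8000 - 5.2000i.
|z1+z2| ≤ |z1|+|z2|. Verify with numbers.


|z1| = sqrt((-8.8)^2 + (-2.7)^2) = sqrt(84.73) = 9.2049
|z2| = sqrt(3.8^2 + (-5.2)^2) = sqrt(41.48) = 6.4405
z1+z2 = -5.0000 - 7.9000i
|z1+z2| = sqrt(87.41) = 9.3493
|z1|+|z2| = 9.2049 + 6.4405 = 15.6454

|z1+z2| = 9.3493 ≤ |z1|+|z2| = 15.6454 (verified)


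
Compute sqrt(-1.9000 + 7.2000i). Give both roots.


|z| = sqrt(3.61+51.84) = 7.4465
sqrt((|z|+a)/2) = sqrt((7.4465+(-1.9))/2) = sqrt(2.7732) = 1.6653
sqrt((|z|-a)/2) = sqrt((7.4465-(-1.9))/2) = sqrt(4.6732) = 2.1618

±(1.6653 + 2.1618i) i.e. 1.6653 + 2.1618i and -1.6653 - 2.1618i


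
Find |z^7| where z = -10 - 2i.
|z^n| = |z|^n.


|z| = sqrt(100+4) = sqrt(104) = 10.1980
|z^7| = |z|^7 = (sqrt(104))^7 = 104^3 * sqrt(104) = 1124864*sqrt(104)

|z^7| = 1124864*sqrt(104) ≈ 11471406.9723


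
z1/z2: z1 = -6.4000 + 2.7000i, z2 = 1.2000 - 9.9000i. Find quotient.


Conjugate of z2 = 1.2000 + 9.9000i
Numerator: (-6.4000 + 2.7000i)(1.2000 + 9.9000i) = -34.4100 - 60.1200i
Denominator: 1.2^2 + (-9.9)^2 = 99.45
Result = (-34.4100 - 60.1200i)/99.45

-0.3460 - 0.6045i


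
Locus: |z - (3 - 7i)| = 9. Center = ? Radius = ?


|z - z0| = r is a circle with center z0 and radius r.
Center = (3, -7), radius = 9

Circle with center (3, -7) and radius 9


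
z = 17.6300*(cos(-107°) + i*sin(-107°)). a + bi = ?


a = 17.6300*cos(-107°) = 17.6300*(-0.29237) = -5.1545
b = 17.6300*sin(-107°) = 17.6300*(-0.956305) = -16.8597

-5.1545 - 16.8597i


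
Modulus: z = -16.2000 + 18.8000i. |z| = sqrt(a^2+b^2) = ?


|z| = sqrt((-16.2)^2 + 18.8^2) = sqrt(262.44 + 353.44) = sqrt(615.88) = 24.8169

|z| = 24.8169


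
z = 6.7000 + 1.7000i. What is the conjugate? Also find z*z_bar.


z_bar = 6.7000 - 1.7000i
z*z_bar = 6.7^2 + 1.7^2 = 44.89 + 2.89 = 47.78

z_bar = 6.7000 - 1.7000i, z*z_bar = 47.78


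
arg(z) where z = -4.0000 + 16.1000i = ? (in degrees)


Re = -4, Im = 16.1
arg = atan2(16.1, -4) = 103.9525 degrees

arg(z) = 103.9525 degrees


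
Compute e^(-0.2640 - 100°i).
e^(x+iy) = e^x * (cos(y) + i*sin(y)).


e^-0.2640 = 0.7680
cos(-100°) = -0.17365
sin(-100°) = -0.9848
Real = 0.7680*(-0.17365) = -0.1334
Imag = 0.7680*(-0.9848) = -0.7563

-0.1334 - 0.7563i


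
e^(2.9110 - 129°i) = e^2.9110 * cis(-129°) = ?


e^2.9110 = 18.3752
cos(-129°) = -0.62932
sin(-129°) = -0.777146
Real = 18.3752*(-0.62932) = -11.5639
Imag = 18.3752*(-0.777146) = -14.2802

-11.5639 - 14.2802i


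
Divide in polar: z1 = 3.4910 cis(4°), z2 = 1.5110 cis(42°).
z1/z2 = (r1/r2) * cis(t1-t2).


r = 3.4910 / 1.5110 = 2.3104
theta = 4° - 42° = -38° = 322° (mod 360)

2.3104 cis(322°)


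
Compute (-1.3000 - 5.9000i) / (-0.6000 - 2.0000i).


Conjugate of z2 = -0.6000 + 2.0000i
Numerator: (-1.3000 - 5.9000i)(-0.6000 + 2.0000i) = 12.5800 + 0.9400i
Denominator: (-0.6)^2 + (-2)^2 = 4.36
Result = (12.5800 + 0.9400i)/4.36

2.8853 + 0.2156i


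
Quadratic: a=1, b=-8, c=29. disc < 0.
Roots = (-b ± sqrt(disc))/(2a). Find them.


disc = (-8)^2 - 4*1*29 = 64 - 116 = -52
sqrt(|disc|) = sqrt(52) = 7.2111
Real part = 8/(2*1) = 4.0000
Imag part = 7.2111/(2*1) = 3.6056

4.0000 ± 3.6056i


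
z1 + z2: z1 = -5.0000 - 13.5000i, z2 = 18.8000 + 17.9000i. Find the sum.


Real: -5 + 18.8 = 13.8
Imag: -13.5 + 17.9 = 4.4

13.8000 + 4.4000i


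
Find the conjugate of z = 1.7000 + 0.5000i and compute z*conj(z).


z_bar = 1.7000 - 0.5000i
z*z_bar = 1.7^2 + 0.5^2 = 2.89 + 0.25 = 3.14

z_bar = 1.7000 - 0.5000i, z*z_bar = 3.14


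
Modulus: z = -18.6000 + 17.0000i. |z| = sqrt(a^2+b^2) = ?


|z| = sqrt((-18.6)^2 + 17^2) = sqrt(345.96 + 289) = sqrt(634.96) = 25.1984

|z| = 25.1984


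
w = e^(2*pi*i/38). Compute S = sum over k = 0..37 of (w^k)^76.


The roots are w_k = w^k with w = e^(2*pi*i/38), and (w^k)^76 = (w^76)^k.
So S = 1 + u + u^2 + ... + u^(37) with u = w^76.
76 = 2*38 + 0, so 76 is a multiple of 38 and u = (w^38)^2 = 1.
Every one of the 38 terms equals 1: S = 38

S = 38


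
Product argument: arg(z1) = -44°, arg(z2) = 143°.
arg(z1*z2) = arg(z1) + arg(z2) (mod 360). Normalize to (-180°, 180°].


arg(z1*z2) = -44° + 143° = 99°
Normalized to (-180°, 180°]: 99°

99°


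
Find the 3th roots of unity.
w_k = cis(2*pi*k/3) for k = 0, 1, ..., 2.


The 3th roots of unity are cis(360k/3°) for k=0..2
Angle step = 360/3 = 120°
Primitive root: cis(120°)
Primitive root = -0.5000 + 0.8660i

3 roots at angles: 0°, 120°, 240°


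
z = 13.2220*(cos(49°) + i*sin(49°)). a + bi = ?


a = 13.2220*cos(49°) = 13.2220*0.65606 = 8.6744
b = 13.2220*sin(49°) = 13.2220*0.75471 = 9.9788

8.6744 + 9.9788i


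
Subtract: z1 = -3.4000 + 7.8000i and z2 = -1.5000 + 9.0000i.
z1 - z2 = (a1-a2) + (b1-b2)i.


Real: -3.4 + 1.5 = -1.9
Imag: 7.8 - 9 = -1.2

-1.9000 - 1.2000i


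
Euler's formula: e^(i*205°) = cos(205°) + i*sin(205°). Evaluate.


cos(205°) = -0.9063
sin(205°) = -0.4226

e^(i*205°) = -0.9063 - 0.4226i


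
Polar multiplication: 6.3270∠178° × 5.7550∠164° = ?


r = 6.3270 * 5.7550 = 36.4119
theta = 178° + 164° = 342° = 342° (mod 360)

36.4119 cis(342°)


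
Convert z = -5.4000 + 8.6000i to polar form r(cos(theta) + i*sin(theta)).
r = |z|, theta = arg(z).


r = sqrt(29.16+73.96) = sqrt(103.12) = 10.1548
theta = atan2(8.6, -5.4) = 122.1250 degrees

r = 10.1548, theta = 122.1250 degrees


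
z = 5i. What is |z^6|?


|z| = sqrt(0+25) = sqrt(25) = 5
|z^6| = |z|^6 = 5^6 = 15625

|z^6| = 15625


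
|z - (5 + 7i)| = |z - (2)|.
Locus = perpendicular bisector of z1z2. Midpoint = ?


Equal distances means the locus is the perpendicular bisector of z1 and z2.
Midpoint = ((5+2)/2, (7+0)/2) = (3.5000, 3.5000)

Perpendicular bisector through (3.5000, 3.5000)


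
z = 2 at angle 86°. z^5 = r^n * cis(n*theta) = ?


r^5 = 2^5 = 32
n*theta = 5*86° = 430° = 70° (mod 360)
a = 32*cos(70°) = 10.9446
b = 32*sin(70°) = 30.0702

32 cis(70°) = 10.9446 + 30.0702i


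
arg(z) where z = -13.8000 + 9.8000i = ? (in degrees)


Re = -13.8, Im = 9.8
arg = atan2(9.8, -13.8) = 144.6197 degrees

arg(z) = 144.6197 degrees


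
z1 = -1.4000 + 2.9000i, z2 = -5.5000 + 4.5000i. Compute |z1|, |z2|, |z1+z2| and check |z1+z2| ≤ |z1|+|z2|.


|z1| = sqrt((-1.4)^2 + 2.9^2) = sqrt(10.37) = 3.2202
|z2| = sqrt((-5.5)^2 + 4.5^2) = sqrt(50.5) = 7.1063
z1+z2 = -6.9000 + 7.4000i
|z1+z2| = sqrt(102.37) = 10.1178
|z1|+|z2| = 3.2202 + 7.1063 = 10.3265

|z1+z2| = 10.1178 ≤ |z1|+|z2| = 10.3265 (verified)


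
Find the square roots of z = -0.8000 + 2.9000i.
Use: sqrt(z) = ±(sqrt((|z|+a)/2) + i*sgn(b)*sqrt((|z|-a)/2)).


|z| = sqrt(0.64+8.41) = 3.0083
sqrt((|z|+a)/2) = sqrt((3.0083+(-0.8))/2) = sqrt(1.1042) = 1.0508
sqrt((|z|-a)/2) = sqrt((3.0083-(-0.8))/2) = sqrt(1.9042) = 1.3799

±(1.0508 + 1.3799i) i.e. 1.0508 + 1.3799i and -1.0508 - 1.3799i


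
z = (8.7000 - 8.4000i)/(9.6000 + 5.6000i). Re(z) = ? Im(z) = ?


Multiply by conjugate: (8.7000 - 8.4000i)(9.6000 - 5.6000i) / (9.6^2 + 5.6^2)
Numerator real = 8.7*9.6 - (8.4)*5.6 = 36.48
Numerator imag = -8.4*9.6 - 8.7*5.6 = -129.36
Denominator = 123.52
Re(z) = 36.48/123.52 = 0.2953
Im(z) = -129.36/123.52 = -1.0473

Re(z) = 0.2953, Im(z) = -1.0473


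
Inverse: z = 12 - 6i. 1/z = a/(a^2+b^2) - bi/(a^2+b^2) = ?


|z|^2 = 144+36 = 180
1/z = (12 + 6i)/180

1/z = 0.0667 + 0.0333i


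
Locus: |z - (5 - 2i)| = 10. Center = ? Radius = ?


|z - z0| = r is a circle with center z0 and radius r.
Center = (5, -2), radius = 10

Circle with center (5, -2) and radius 10


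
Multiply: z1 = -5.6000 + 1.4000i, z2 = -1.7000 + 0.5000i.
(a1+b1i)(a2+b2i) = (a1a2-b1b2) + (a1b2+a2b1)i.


Real = -5.6*(-1.7) - 1.4*0.5 = 9.52 - 0.7 = 8.82
Imag = -5.6*0.5 - (1.7)*1.4 = -2.8 - (2.38) = -5.18

8.8200 - 5.1800i


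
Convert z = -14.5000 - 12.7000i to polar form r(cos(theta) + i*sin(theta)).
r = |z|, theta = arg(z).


r = sqrt(210.25+161.29) = sqrt(371.54) = 19.2754
theta = atan2(-12.7, -14.5) = -138.7861 degrees

r = 19.2754, theta = -138.7861 degrees


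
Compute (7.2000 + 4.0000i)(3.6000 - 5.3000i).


Real = 7.2*3.6 - 4*(-5.3) = 25.92 - (-21.2) = 47.12
Imag = 7.2*(-5.3) + 3.6*4 = -38.16 + 14.4 = -23.76

47.1200 - 23.7600i


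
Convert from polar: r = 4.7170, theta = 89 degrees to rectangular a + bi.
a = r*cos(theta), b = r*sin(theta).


a = 4.7170*cos(89°) = 4.7170*0.01745 = 0.0823
b = 4.7170*sin(89°) = 4.7170*0.99985 = 4.7163

0.0823 + 4.7163i


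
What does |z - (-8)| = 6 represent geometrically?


|z - z0| = r is a circle with center z0 and radius r.
Center = (-8, 0), radius = 6

Circle with center (-8, 0) and radius 6


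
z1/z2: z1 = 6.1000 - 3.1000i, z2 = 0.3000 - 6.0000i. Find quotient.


Conjugate of z2 = 0.3000 + 6.0000i
Numerator: (6.1000 - 3.1000i)(0.3000 + 6.0000i) = 20.4300 + 35.6700i
Denominator: 0.3^2 + (-6)^2 = 36.09
Result = (20.4300 + 35.6700i)/36.09

0.5661 + 0.9884i


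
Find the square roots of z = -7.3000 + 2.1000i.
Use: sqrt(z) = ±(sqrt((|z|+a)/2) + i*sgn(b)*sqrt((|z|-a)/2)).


|z| = sqrt(53.29+4.41) = 7.5961
sqrt((|z|+a)/2) = sqrt((7.5961+(-7.3))/2) = sqrt(0.1480) = 0.3847
sqrt((|z|-a)/2) = sqrt((7.5961-(-7.3))/2) = sqrt(7.4480) = 2.7291

±(0.3847 + 2.7291i) i.e. 0.3847 + 2.7291i and -0.3847 - 2.7291i


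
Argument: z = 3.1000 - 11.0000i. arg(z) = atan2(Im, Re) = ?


Re = 3.1, Im = -11
arg = atan2(-11, 3.1) = -74.2612 degrees

arg(z) = -74.2612 degrees


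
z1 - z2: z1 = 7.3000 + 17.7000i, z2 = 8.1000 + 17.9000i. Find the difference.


Real: 7.3 - 8.1 = -0.8
Imag: 17.7 - 17.9 = -0.2

-0.8000 - 0.2000i


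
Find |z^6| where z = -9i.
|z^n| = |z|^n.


|z| = sqrt(0+81) = sqrt(81) = 9
|z^6| = |z|^6 = 9^6 = 531441

|z^6| = 531441


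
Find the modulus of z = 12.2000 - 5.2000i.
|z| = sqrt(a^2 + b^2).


|z| = sqrt(12.2^2 + (-5.2)^2) = sqrt(148.84 + 27.04) = sqrt(175.88) = 13.2620

|z| = 13.2620


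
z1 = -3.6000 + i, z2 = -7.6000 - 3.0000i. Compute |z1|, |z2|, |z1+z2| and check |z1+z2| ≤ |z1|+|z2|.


|z1| = sqrt((-3.6)^2 + 1^2) = sqrt(13.96) = 3.7363
|z2| = sqrt((-7.6)^2 + (-3)^2) = sqrt(66.76) = 8.1707
z1+z2 = -11.2000 - 2.0000i
|z1+z2| = sqrt(129.44) = 11.3772
|z1|+|z2| = 3.7363 + 8.1707 = 11.9070

|z1+z2| = 11.3772 ≤ |z1|+|z2| = 11.9070 (verified)


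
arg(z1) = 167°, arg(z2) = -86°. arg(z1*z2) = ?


arg(z1*z2) = 167° - 86° = 81°
Normalized to (-180°, 180°]: 81°

81°


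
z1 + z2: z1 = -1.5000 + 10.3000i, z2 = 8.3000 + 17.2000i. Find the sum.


Real: -1.5 + 8.3 = 6.8
Imag: 10.3 + 17.2 = 27.5

6.8000 + 27.5000i


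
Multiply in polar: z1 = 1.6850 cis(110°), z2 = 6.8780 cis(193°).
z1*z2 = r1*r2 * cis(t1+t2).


r = 1.6850 * 6.8780 = 11.5894
theta = 110° + 193° = 303° = 303° (mod 360)

11.5894 cis(303°)


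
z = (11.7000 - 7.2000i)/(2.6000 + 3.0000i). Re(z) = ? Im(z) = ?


Multiply by conjugate: (11.7000 - 7.2000i)(2.6000 - 3.0000i) / (2.6^2 + 3^2)
Numerator real = 11.7*2.6 - (7.2)*3 = 8.82
Numerator imag = -7.2*2.6 - 11.7*3 = -53.82
Denominator = 15.76
Re(z) = 8.82/15.76 = 0.5596
Im(z) = -53.82/15.76 = -3.4150

Re(z) = 0.5596, Im(z) = -3.4150


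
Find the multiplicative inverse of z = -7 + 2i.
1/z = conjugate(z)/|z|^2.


|z|^2 = 49+4 = 53
1/z = (-7 - 2i)/53

1/z = -0.1321 - 0.0377i


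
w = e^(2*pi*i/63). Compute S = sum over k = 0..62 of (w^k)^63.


The roots are w_k = w^k with w = e^(2*pi*i/63), and (w^k)^63 = (w^63)^k.
So S = 1 + u + u^2 + ... + u^(62) with u = w^63.
63 = 1*63 + 0, so 63 is a multiple of 63 and u = (w^63)^1 = 1.
Every one of the 63 terms equals 1: S = 63

S = 63


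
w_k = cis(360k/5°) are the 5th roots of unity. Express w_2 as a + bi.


Angle = 360*2/5 = 144°
a = cos(144°) = -0.8090
b = sin(144°) = 0.5878

-0.8090 + 0.5878i


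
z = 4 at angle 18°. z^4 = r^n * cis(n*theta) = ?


r^4 = 4^4 = 256
n*theta = 4*18° = 72° = 72° (mod 360)
a = 256*cos(72°) = 79.1084
b = 256*sin(72°) = 243.4705

256 cis(72°) = 79.1084 + 243.4705i


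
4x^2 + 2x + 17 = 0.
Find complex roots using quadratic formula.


disc = 2^2 - 4*4*17 = 4 - 272 = -268
sqrt(|disc|) = sqrt(268) = 16.3707
Real part = -2/(2*4) = -0.2500
Imag part = 16.3707/(2*4) = 2.0463

-0.2500 ± 2.0463i


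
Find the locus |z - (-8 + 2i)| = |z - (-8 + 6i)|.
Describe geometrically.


Equal distances means the locus is the perpendicular bisector of z1 and z2.
Midpoint = ((-8+(-8))/2, (2+6)/2) = (-8.0000, 4.0000)

Perpendicular bisector through (-8.0000, 4.0000)


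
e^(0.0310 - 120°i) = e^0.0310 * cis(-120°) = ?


e^0.0310 = 1.03149
cos(-120°) = -0.5
sin(-120°) = -0.866
Real = 1.03149*(-0.5) = -0.5157
Imag = 1.03149*(-0.866) = -0.8933

-0.5157 - 0.8933i


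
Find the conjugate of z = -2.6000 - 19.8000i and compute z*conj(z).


z_bar = -2.6000 + 19.8000i
z*z_bar = (-2.6)^2 + (-19.8)^2 = 6.76 + 392.04 = 398.8

z_bar = -2.6000 + 19.8000i, z*z_bar = 398.8


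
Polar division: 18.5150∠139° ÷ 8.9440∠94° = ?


r = 18.5150 / 8.9440 = 2.0701
theta = 139° - 94° = 45° = 45° (mod 360)

2.0701 cis(45°)


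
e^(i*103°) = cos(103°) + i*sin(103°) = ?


cos(103°) = -0.2250
sin(103°) = 0.9744

e^(i*103°) = -0.2250 + 0.9744i


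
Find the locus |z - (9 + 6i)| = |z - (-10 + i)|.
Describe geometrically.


Equal distances means the locus is the perpendicular bisector of z1 and z2.
Midpoint = ((9+(-10))/2, (6+1)/2) = (-0.5000, 3.5000)

Perpendicular bisector through (-0.5000, 3.5000)


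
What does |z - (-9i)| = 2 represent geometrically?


|z - z0| = r is a circle with center z0 and radius r.
Center = (0, -9), radius = 2

Circle with center (0, -9) and radius 2


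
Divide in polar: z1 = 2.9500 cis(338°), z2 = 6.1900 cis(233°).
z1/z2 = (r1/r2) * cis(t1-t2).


r = 2.9500 / 6.1900 = 0.4766
theta = 338° - 233° = 105° = 105° (mod 360)

0.4766 cis(105°)


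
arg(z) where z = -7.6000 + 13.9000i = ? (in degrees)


Re = -7.6, Im = 13.9
arg = atan2(13.9, -7.6) = 118.6682 degrees

arg(z) = 118.6682 degrees


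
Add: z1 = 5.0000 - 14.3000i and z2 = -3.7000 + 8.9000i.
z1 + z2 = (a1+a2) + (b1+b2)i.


Real: 5 - 3.7 = 1.3
Imag: -14.3 + 8.9 = -5.4

1.3000 - 5.4000i


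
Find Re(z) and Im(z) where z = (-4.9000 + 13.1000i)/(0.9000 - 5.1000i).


Multiply by conjugate: (-4.9000 + 13.1000i)(0.9000 + 5.1000i) / (0.9^2 + (-5.1)^2)
Numerator real = -4.9*0.9 + 13.1*(-5.1) = -71.22
Numerator imag = 13.1*0.9 - (-4.9)*(-5.1) = -13.2
Denominator = 26.82
Re(z) = -71.22/26.82 = -2.6555
Im(z) = -13.2/26.82 = -0.4922

Re(z) = -2.6555, Im(z) = -0.4922


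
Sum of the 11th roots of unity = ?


The sum of all 11th roots of unity is 0.
Geometric series: (1 - w^11)/(1 - w) = (1-1)/(1-w) = 0 since w^11 = 1, w ≠ 1.
Alternatively: coefficient of z^10 in z^11 - 1 is 0.

0


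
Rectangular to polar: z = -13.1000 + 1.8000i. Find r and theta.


r = sqrt(171.61+3.24) = sqrt(174.85) = 13.2231
theta = atan2(1.8, -13.1) = 172.1763 degrees

r = 13.2231, theta = 172.1763 degrees


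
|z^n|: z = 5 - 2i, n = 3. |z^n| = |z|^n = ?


|z| = sqrt(25+4) = sqrt(29) = 5.3852
|z^3| = |z|^3 = (sqrt(29))^3 = 29*sqrt(29)

|z^3| = 29*sqrt(29) ≈ 156.1698


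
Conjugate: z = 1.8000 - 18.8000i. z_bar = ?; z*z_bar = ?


z_bar = 1.8000 + 18.8000i
z*z_bar = 1.8^2 + (-18.8)^2 = 3.24 + 353.44 = 356.68

z_bar = 1.8000 + 18.8000i, z*z_bar = 356.68


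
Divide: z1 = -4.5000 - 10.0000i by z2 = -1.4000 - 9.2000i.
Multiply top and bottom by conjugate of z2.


Conjugate of z2 = -1.4000 + 9.2000i
Numerator: (-4.5000 - 10.0000i)(-1.4000 + 9.2000i) = 98.3000 - 27.4000i
Denominator: (-1.4)^2 + (-9.2)^2 = 86.6
Result = (98.3000 - 27.4000i)/86.6

1.1351 - 0.3164i


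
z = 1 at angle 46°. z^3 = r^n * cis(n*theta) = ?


r^3 = 1^3 = 1
n*theta = 3*46° = 138° = 138° (mod 360)
a = 1*cos(138°) = -0.7431
b = 1*sin(138°) = 0.6691

1 cis(138°) = -0.7431 + 0.6691i


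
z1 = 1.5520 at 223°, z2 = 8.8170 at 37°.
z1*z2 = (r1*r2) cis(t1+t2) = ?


r = 1.5520 * 8.8170 = 13.6840
theta = 223° + 37° = 260° = 260° (mod 360)

13.6840 cis(260°)


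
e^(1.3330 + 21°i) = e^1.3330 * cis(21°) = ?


e^1.3330 = 3.7924
cos(21°) = 0.93358
sin(21°) = 0.35837
Real = 3.7924*0.93358 = 3.5405
Imag = 3.7924*0.35837 = 1.3591

3.5405 + 1.3591i


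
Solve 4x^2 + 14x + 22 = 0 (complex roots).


disc = 14^2 - 4*4*22 = 196 - 352 = -156
sqrt(|disc|) = sqrt(156) = 12.4900
Real part = -14/(2*4) = -1.7500
Imag part = 12.4900/(2*4) = 1.5612

-1.7500 ± 1.5612i


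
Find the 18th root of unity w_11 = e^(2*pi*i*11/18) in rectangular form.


Angle = 360*11/18 = 220°
a = cos(220°) = -0.7660
b = sin(220°) = -0.6428

-0.7660 - 0.6428i


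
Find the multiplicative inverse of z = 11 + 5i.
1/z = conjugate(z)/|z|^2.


|z|^2 = 121+25 = 146
1/z = (11 - 5i)/146

1/z = 0.0753 - 0.0342i


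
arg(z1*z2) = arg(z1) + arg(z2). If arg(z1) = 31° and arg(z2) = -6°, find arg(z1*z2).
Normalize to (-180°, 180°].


arg(z1*z2) = 31° - 6° = 25°
Normalized to (-180°, 180°]: 25°

25°


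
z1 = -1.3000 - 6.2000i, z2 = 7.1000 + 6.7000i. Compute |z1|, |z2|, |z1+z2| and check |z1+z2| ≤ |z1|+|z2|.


|z1| = sqrt((-1.3)^2 + (-6.2)^2) = sqrt(40.13) = 6.3348
|z2| = sqrt(7.1^2 + 6.7^2) = sqrt(95.3) = 9.7622
z1+z2 = 5.8000 + 0.5000i
|z1+z2| = sqrt(33.89) = 5.8215
|z1|+|z2| = 6.3348 + 9.7622 = 16.0970

|z1+z2| = 5.8215 ≤ |z1|+|z2| = 16.0970 (verified)


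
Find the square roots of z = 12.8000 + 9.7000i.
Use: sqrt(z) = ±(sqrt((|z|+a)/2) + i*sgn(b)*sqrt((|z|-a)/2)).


|z| = sqrt(163.84+94.09) = 16.0602
sqrt((|z|+a)/2) = sqrt((16.0602+12.8)/2) = sqrt(14.4301) = 3.7987
sqrt((|z|-a)/2) = sqrt((16.0602-12.8)/2) = sqrt(1.6301) = 1.2768

±(3.7987 + 1.2768i) i.e. 3.7987 + 1.2768i and -3.7987 - 1.2768i


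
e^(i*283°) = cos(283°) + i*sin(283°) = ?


cos(283°) = 0.2250
sin(283°) = -0.9744

e^(i*283°) = 0.2250 - 0.9744i


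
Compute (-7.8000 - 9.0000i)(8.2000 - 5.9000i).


Real = -7.8*8.2 - (-9)*(-5.9) = -63.96 - 53.1 = -117.06
Imag = -7.8*(-5.9) + 8.2*(-9) = 46.02 - (73.8) = -27.78

-117.0600 - 27.7800i


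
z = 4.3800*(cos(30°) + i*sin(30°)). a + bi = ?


a = 4.3800*cos(30°) = 4.3800*0.86603 = 3.7932
b = 4.3800*sin(30°) = 4.3800*0.5 = 2.1900

3.7932 + 2.1900i


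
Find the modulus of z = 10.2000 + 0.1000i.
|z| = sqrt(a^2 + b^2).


|z| = sqrt(10.2^2 + 0.1^2) = sqrt(104.04 + 0.01) = sqrt(104.05) = 10.2005

|z| = 10.2005


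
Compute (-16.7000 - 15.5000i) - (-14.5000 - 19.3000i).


Real: -16.7 + 14.5 = -2.2
Imag: -15.5 + 19.3 = 3.8

-2.2000 + 3.8000i


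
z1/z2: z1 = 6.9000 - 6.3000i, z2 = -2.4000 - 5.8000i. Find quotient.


Conjugate of z2 = -2.4000 + 5.8000i
Numerator: (6.9000 - 6.3000i)(-2.4000 + 5.8000i) = 19.9800 + 55.1400i
Denominator: (-2.4)^2 + (-5.8)^2 = 39.4
Result = (19.9800 + 55.1400i)/39.4

0.5071 + 1.3995i


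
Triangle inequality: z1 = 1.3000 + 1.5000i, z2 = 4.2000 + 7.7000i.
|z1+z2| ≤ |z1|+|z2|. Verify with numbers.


|z1| = sqrt(1.3^2 + 1.5^2) = sqrt(3.94) = 1.9849
|z2| = sqrt(4.2^2 + 7.7^2) = sqrt(76.93) = 8.7710
z1+z2 = 5.5000 + 9.2000i
|z1+z2| = sqrt(114.89) = 10.7187
|z1|+|z2| = 1.9849 + 8.7710 = 10.7559

|z1+z2| = 10.7187 ≤ |z1|+|z2| = 10.7559 (verified)


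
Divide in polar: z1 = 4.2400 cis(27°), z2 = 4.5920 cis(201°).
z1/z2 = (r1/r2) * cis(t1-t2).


r = 4.2400 / 4.5920 = 0.9233
theta = 27° - 201° = -174° = 186° (mod 360)

0.9233 cis(186°)


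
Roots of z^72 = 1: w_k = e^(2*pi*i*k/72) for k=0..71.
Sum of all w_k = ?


The sum of all 72th roots of unity is 0.
Geometric series: (1 - w^72)/(1 - w) = (1-1)/(1-w) = 0 since w^72 = 1, w ≠ 1.
Alternatively: coefficient of z^71 in z^72 - 1 is 0.

0


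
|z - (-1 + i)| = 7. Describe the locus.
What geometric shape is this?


|z - z0| = r is a circle with center z0 and radius r.
Center = (-1, 1), radius = 7

Circle with center (-1, 1) and radius 7


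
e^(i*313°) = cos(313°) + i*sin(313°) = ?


cos(313°) = 0.6820
sin(313°) = -0.7314

e^(i*313°) = 0.6820 - 0.7314i


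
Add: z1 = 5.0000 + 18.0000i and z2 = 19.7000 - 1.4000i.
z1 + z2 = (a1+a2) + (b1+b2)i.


Real: 5 + 19.7 = 24.7
Imag: 18 - 1.4 = 16.6

24.7000 + 16.6000i


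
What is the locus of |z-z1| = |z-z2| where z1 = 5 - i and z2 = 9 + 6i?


Equal distances means the locus is the perpendicular bisector of z1 and z2.
Midpoint = ((5+9)/2, (-1+6)/2) = (7.0000, 2.5000)

Perpendicular bisector through (7.0000, 2.5000)


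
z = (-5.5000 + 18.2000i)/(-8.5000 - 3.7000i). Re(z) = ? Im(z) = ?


Multiply by conjugate: (-5.5000 + 18.2000i)(-8.5000 + 3.7000i) / ((-8.5)^2 + (-3.7)^2)
Numerator real = -5.5*(-8.5) + 18.2*(-3.7) = -20.59
Numerator imag = 18.2*(-8.5) - (-5.5)*(-3.7) = -175.05
Denominator = 85.94
Re(z) = -20.59/85.94 = -0.2396
Im(z) = -175.05/85.94 = -2.0369

Re(z) = -0.2396, Im(z) = -2.0369


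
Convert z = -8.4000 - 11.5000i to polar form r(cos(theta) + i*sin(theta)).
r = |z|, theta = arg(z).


r = sqrt(70.56+132.25) = sqrt(202.81) = 14.2411
theta = atan2(-11.5, -8.4) = -126.1457 degrees

r = 14.2411, theta = -126.1457 degrees


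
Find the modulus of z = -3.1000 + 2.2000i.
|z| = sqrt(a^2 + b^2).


|z| = sqrt((-3.1)^2 + 2.2^2) = sqrt(9.61 + 4.84) = sqrt(14.45) = 3.8013

|z| = 3.8013


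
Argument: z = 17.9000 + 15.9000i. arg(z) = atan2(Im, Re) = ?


Re = 17.9, Im = 15.9
arg = atan2(15.9, 17.9) = 41.6137 degrees

arg(z) = 41.6137 degrees


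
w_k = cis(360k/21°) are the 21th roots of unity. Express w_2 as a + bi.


Angle = 360*2/21 = 34.2857°
a = cos(34.2857°) = 0.8262
b = sin(34.2857°) = 0.5633

0.8262 + 0.5633i


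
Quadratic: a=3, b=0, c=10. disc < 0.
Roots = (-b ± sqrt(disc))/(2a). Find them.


disc = 0^2 - 4*3*10 = 0 - 120 = -120
sqrt(|disc|) = sqrt(120) = 10.9545
Real part = 0/(2*3) = 0
Imag part = 10.9545/(2*3) = 1.8257

0 ± 1.8257i


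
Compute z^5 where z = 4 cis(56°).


r^5 = 4^5 = 1024
n*theta = 5*56° = 280° = 280° (mod 360)
a = 1024*cos(280°) = 177.8157
b = 1024*sin(280°) = -1008.4431

1024 cis(280°) = 177.8157 - 1008.4431i


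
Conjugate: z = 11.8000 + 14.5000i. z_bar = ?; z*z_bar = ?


z_bar = 11.8000 - 14.5000i
z*z_bar = 11.8^2 + 14.5^2 = 139.24 + 210.25 = 349.49

z_bar = 11.8000 - 14.5000i, z*z_bar = 349.49


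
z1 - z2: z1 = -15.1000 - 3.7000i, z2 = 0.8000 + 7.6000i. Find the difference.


Real: -15.1 - 0.8 = -15.9
Imag: -3.7 - 7.6 = -11.3

-15.9000 - 11.3000i


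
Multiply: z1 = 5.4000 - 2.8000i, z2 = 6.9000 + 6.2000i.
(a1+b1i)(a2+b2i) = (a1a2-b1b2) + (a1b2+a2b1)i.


Real = 5.4*6.9 - (-2.8)*6.2 = 37.26 - (-17.36) = 54.62
Imag = 5.4*6.2 + 6.9*(-2.8) = 33.48 - (19.32) = 14.16

54.6200 + 14.1600i


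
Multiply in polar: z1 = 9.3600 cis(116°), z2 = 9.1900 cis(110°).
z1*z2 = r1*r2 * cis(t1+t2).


r = 9.3600 * 9.1900 = 86.0184
theta = 116° + 110° = 226° = 226° (mod 360)

86.0184 cis(226°)


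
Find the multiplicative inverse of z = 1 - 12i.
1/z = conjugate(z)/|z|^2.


|z|^2 = 1+144 = 145
1/z = (1 + 12i)/145

1/z = 0.0069 + 0.0828i


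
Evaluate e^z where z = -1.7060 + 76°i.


e^-1.7060 = 0.1816
cos(76°) = 0.2419
sin(76°) = 0.9703
Real = 0.1816*0.2419 = 0.0439
Imag = 0.1816*0.9703 = 0.1762

0.0439 + 0.1762i


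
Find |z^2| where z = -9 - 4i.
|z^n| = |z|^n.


|z| = sqrt(81+16) = sqrt(97) = 9.8489
|z^2| = |z|^2 = (sqrt(97))^2 = 97

|z^2| = 97


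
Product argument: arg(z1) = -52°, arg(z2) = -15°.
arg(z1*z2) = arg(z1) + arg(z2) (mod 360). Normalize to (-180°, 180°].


arg(z1*z2) = -52° - 15° = -67°
Normalized to (-180°, 180°]: -67°

-67°


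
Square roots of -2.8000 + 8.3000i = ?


|z| = sqrt(7.84+68.89) = 8.7596
sqrt((|z|+a)/2) = sqrt((8.7596+(-2.8))/2) = sqrt(2.9798) = 1.7262
sqrt((|z|-a)/2) = sqrt((8.7596-(-2.8))/2) = sqrt(5.7798) = 2.4041

±(1.7262 + 2.4041i) i.e. 1.7262 + 2.4041i and -1.7262 - 2.4041i


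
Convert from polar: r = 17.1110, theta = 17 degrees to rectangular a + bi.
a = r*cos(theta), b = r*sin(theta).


a = 17.1110*cos(17°) = 17.1110*0.956305 = 16.3633
b = 17.1110*sin(17°) = 17.1110*0.292372 = 5.0028

16.3633 + 5.0028i


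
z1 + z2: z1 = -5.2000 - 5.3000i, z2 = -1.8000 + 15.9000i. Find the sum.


Real: -5.2 - 1.8 = -7
Imag: -5.3 + 15.9 = 10.6

-7.0000 + 10.6000i


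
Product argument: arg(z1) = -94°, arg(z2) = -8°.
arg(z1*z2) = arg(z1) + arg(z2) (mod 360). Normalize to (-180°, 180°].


arg(z1*z2) = -94° - 8° = -102°
Normalized to (-180°, 180°]: -102°

-102°


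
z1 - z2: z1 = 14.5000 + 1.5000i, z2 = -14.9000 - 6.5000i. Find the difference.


Real: 14.5 + 14.9 = 29.4
Imag: 1.5 + 6.5 = 8

29.4000 + 8.0000i


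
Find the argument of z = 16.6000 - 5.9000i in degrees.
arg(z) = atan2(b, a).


Re = 16.6, Im = -5.9
arg = atan2(-5.9, 16.6) = -19.5663 degrees

arg(z) = -19.5663 degrees


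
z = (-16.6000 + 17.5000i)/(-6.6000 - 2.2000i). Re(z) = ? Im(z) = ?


Multiply by conjugate: (-16.6000 + 17.5000i)(-6.6000 + 2.2000i) / ((-6.6)^2 + (-2.2)^2)
Numerator real = -16.6*(-6.6) + 17.5*(-2.2) = 71.06
Numerator imag = 17.5*(-6.6) - (-16.6)*(-2.2) = -152.02
Denominator = 48.4
Re(z) = 71.06/48.4 = 1.4682
Im(z) = -152.02/48.4 = -3.1409

Re(z) = 1.4682, Im(z) = -3.1409


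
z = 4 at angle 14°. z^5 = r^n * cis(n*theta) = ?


r^5 = 4^5 = 1024
n*theta = 5*14° = 70° = 70° (mod 360)
a = 1024*cos(70°) = 350.2286
b = 1024*sin(70°) = 962.2452

1024 cis(70°) = 350.2286 + 962.2452i


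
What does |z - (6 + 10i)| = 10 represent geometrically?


|z - z0| = r is a circle with center z0 and radius r.
Center = (6, 10), radius = 10

Circle with center (6, 10) and radius 10


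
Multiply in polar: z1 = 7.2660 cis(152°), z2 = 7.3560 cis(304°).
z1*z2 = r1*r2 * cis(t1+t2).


r = 7.2660 * 7.3560 = 53.4487
theta = 152° + 304° = 456° = 96° (mod 360)

53.4487 cis(96°)


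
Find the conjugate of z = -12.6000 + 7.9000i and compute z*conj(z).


z_bar = -12.6000 - 7.9000i
z*z_bar = (-12.6)^2 + 7.9^2 = 158.76 + 62.41 = 221.17

z_bar = -12.6000 - 7.9000i, z*z_bar = 221.17


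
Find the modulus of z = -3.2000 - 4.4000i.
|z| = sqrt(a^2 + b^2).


|z| = sqrt((-3.2)^2 + (-4.4)^2) = sqrt(10.24 + 19.36) = sqrt(29.6) = 5.4406

|z| = 5.4406


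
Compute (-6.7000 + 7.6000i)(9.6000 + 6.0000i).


Real = -6.7*9.6 - 7.6*6 = -64.32 - 45.6 = -109.92
Imag = -6.7*6 + 9.6*7.6 = -40.2 + 72.96 = 32.76

-109.9200 + 32.7600i


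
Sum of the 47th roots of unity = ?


The sum of all 47th roots of unity is 0.
Geometric series: (1 - w^47)/(1 - w) = (1-1)/(1-w) = 0 since w^47 = 1, w ≠ 1.
Alternatively: coefficient of z^46 in z^47 - 1 is 0.

0


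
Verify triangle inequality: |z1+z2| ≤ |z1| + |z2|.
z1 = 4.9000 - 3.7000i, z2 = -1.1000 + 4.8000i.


|z1| = sqrt(4.9^2 + (-3.7)^2) = sqrt(37.7) = 6.1400
|z2| = sqrt((-1.1)^2 + 4.8^2) = sqrt(24.25) = 4.9244
z1+z2 = 3.8000 + 1.1000i
|z1+z2| = sqrt(15.65) = 3.9560
|z1|+|z2| = 6.1400 + 4.9244 = 11.0644

|z1+z2| = 3.9560 ≤ |z1|+|z2| = 11.0644 (verified)
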